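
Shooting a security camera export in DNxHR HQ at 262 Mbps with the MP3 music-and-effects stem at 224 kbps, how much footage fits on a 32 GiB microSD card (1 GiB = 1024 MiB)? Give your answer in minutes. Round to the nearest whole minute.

17 minutes

Audio: 224 kbps = 0.224 Mbps.
Total bitrate: 262 + 0.224 = 262.224 Mbps.
Capacity: 32 GiB = 274,878 Mb.
Recording time: 274,878 / 262.224 = 1,048 s ≈ 17.5 minutes.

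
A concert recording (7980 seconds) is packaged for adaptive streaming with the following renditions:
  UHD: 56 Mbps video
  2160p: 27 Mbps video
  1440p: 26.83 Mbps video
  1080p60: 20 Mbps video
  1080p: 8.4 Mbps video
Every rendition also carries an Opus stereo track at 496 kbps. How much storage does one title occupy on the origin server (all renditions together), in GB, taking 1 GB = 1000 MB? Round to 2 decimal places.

Audio: 496 kbps = 0.496 Mbps.
Sum of rendition bitrates: (56+0.496) + (27+0.496) + (26.83+0.496) + (20+0.496) + (8.4+0.496) = 140.710 Mbps.
× 7980 s = 1,122,866 Mb = 140,358 MB = 140.4 GB.

140.36 GB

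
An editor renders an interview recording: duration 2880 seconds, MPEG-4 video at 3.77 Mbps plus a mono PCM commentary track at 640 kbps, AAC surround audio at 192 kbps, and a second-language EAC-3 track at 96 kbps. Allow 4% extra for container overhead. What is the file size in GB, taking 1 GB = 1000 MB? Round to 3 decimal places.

1.759 GB

Audio total: 640 + 192 + 96 = 928 kbps = 0.928 Mbps.
Total bitrate: 3.77 + 0.928 = 4.698 Mbps.
Stream data: 4.698 Mbps × 2880 s = 13530.2 Mb.
With 4% container overhead: ×1.04.
14,071 Mb ÷ 8 = 1,759 MB → 1.759 GB.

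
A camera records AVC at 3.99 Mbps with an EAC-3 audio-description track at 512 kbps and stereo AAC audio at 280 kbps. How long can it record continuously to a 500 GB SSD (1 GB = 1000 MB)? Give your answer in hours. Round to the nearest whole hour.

Audio total: 512 + 280 = 792 kbps = 0.792 Mbps.
Total bitrate: 3.99 + 0.792 = 4.782 Mbps.
Capacity: 500 GB = 4,000,000 Mb.
Recording time: 4,000,000 / 4.782 = 836,470 s ≈ 232 hours.

232 hours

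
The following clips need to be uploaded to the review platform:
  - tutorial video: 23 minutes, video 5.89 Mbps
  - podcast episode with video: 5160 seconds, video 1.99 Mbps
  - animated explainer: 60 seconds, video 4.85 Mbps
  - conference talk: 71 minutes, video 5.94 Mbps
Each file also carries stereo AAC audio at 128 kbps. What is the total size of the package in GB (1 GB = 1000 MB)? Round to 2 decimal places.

5.67 GB

Audio: 128 kbps = 0.128 Mbps.
tutorial video: 6.018 Mbps × 1380 s = 8304.8 Mb
podcast episode with video: 2.118 Mbps × 5160 s = 10928.9 Mb
animated explainer: 4.978 Mbps × 60 s = 298.7 Mb
conference talk: 6.068 Mbps × 4260 s = 25849.7 Mb
Total: 45382.1 Mb = 5672.8 MB.
= 5.673 GB.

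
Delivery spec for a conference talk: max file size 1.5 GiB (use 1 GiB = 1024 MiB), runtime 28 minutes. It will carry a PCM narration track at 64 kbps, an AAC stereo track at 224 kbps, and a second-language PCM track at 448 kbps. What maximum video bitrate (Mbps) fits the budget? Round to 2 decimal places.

Budget: 1.5 GiB = 12884.9 Mb.
28 min = 1680 s
Total bitrate budget: 12884.9 Mb / 1680 s = 7.670 Mbps.
Audio total: 64 + 224 + 448 = 736 kbps = 0.736 Mbps.
Video: 7.670 − 0.736 = 6.934 Mbps.

6.93 Mbps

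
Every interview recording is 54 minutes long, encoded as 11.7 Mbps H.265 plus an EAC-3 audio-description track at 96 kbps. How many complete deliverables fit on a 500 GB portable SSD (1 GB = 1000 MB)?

54 min = 3240 s
Audio: 96 kbps = 0.096 Mbps.
Total bitrate: 11.796 Mbps.
Per item: 11.796 Mbps × 3240 s = 38,219 Mb = 4,777 MB.
Capacity: 500 GB = 4,000,000 Mb; 104.66 items → 104 complete.

104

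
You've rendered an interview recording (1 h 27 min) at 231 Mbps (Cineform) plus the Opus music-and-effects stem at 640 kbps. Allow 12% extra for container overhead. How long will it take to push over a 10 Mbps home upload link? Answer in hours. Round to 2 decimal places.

37.62 hours

1 h 27 min = 87 min = 5220 s
Audio: 640 kbps = 0.640 Mbps.
Total bitrate: 231.640 Mbps.
File: 231.640 Mbps × 5220 s = 1209160.8 Mb.
With 12% container overhead: ×1.12. → 1354260.1 Mb.
At 10 Mbps: 1354260.1 / 10 = 135426.0 s ≈ 37.6 hours.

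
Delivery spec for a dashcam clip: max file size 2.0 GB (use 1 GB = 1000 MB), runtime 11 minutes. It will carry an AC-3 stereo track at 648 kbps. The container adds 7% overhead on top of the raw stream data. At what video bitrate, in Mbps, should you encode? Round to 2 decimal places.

22.01 Mbps

Budget: 2.0 GB = 16000.0 Mb.
Stream payload after overhead: 16000.0 / 1.07 = 14953.3 Mb.
11 min = 660 s
Total bitrate budget: 14953.3 Mb / 660 s = 22.656 Mbps.
Audio: 648 kbps = 0.648 Mbps.
Video: 22.656 − 0.648 = 22.008 Mbps.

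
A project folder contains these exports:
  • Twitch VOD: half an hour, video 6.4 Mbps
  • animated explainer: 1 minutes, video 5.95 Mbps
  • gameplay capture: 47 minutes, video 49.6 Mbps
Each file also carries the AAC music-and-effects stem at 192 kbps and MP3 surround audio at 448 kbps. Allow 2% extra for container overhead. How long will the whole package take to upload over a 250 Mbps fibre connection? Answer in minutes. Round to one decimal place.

10.5 minutes

Audio total: 192 + 448 = 640 kbps = 0.640 Mbps.
Twitch VOD: 7.040 Mbps × 1800 s × 1.02 = 12925.4 Mb
animated explainer: 6.590 Mbps × 60 s × 1.02 = 403.3 Mb
gameplay capture: 50.240 Mbps × 2820 s × 1.02 = 144510.3 Mb
Total: 157839.1 Mb = 19729.9 MB.
At 250 Mbps: 157839.1 / 250 = 631 s ≈ 10.5 minutes.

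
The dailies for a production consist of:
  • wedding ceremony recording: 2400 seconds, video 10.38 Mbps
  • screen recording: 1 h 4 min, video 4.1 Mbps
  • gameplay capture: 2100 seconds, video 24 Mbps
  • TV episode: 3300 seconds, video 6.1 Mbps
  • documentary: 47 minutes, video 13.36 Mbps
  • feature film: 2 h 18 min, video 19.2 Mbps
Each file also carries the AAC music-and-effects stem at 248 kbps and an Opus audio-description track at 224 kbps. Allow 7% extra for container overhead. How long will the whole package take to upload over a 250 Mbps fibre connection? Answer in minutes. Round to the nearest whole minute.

Audio total: 248 + 224 = 472 kbps = 0.472 Mbps.
wedding ceremony recording: 10.852 Mbps × 2400 s × 1.07 = 27867.9 Mb
screen recording: 4.572 Mbps × 3840 s × 1.07 = 18785.4 Mb
gameplay capture: 24.472 Mbps × 2100 s × 1.07 = 54988.6 Mb
TV episode: 6.572 Mbps × 3300 s × 1.07 = 23205.7 Mb
documentary: 13.832 Mbps × 2820 s × 1.07 = 41736.7 Mb
feature film: 19.672 Mbps × 8280 s × 1.07 = 174286.1 Mb
Total: 340870.4 Mb = 42608.8 MB.
At 250 Mbps: 340870.4 / 250 = 1363 s ≈ 22.7 minutes.

23 minutes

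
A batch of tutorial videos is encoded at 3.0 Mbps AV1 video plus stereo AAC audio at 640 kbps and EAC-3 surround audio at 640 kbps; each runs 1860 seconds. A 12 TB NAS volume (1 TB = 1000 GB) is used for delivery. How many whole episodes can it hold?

Audio total: 640 + 640 = 1280 kbps = 1.280 Mbps.
Total bitrate: 4.280 Mbps.
Per item: 4.280 Mbps × 1860 s = 7,961 Mb = 995.1 MB.
Capacity: 12 TB = 96,000,000 Mb; 12059.09 items → 12059 complete.

12059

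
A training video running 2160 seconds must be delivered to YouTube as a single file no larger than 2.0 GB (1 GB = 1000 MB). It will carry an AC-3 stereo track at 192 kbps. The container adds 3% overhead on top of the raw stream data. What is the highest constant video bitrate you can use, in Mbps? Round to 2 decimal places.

7.00 Mbps

Budget: 2.0 GB = 16000.0 Mb.
Stream payload after overhead: 16000.0 / 1.03 = 15534.0 Mb.
Total bitrate budget: 15534.0 Mb / 2160 s = 7.192 Mbps.
Audio: 192 kbps = 0.192 Mbps.
Video: 7.192 − 0.192 = 7.000 Mbps.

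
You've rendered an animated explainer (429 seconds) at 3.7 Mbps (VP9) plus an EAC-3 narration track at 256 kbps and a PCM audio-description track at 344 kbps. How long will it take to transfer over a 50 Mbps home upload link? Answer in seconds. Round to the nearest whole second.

Audio total: 256 + 344 = 600 kbps = 0.600 Mbps.
Total bitrate: 4.300 Mbps.
File: 4.300 Mbps × 429 s = 1844.7 Mb.
At 50 Mbps: 1844.7 / 50 = 36.9 s ≈ 36.9 seconds.

37 seconds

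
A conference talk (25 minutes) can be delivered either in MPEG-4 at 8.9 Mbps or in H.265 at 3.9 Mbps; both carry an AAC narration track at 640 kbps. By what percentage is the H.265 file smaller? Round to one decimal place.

25 min = 1500 s
Audio: 640 kbps = 0.640 Mbps.
MPEG-4: 9.540 Mbps × 1500 s = 14310.0 Mb = 1.666 GiB.
H.265: 4.540 Mbps × 1500 s = 6810.0 Mb = 0.793 GiB.
Reduction: (1 − 0.793/1.666) × 100 = 52.41%.

52.4%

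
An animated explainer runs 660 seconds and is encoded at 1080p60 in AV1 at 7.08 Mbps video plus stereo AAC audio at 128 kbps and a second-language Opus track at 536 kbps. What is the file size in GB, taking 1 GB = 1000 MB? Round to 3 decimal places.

0.639 GB

Audio total: 128 + 536 = 664 kbps = 0.664 Mbps.
Total bitrate: 7.08 + 0.664 = 7.744 Mbps.
Stream data: 7.744 Mbps × 660 s = 5111.0 Mb.
5,111 Mb ÷ 8 = 638.9 MB → 0.6389 GB.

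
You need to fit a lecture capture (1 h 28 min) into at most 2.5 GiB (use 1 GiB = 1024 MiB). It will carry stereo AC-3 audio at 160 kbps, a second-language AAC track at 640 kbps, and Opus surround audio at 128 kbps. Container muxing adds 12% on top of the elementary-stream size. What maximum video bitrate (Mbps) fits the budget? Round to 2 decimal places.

Budget: 2.5 GiB = 21474.8 Mb.
Stream payload after overhead: 21474.8 / 1.12 = 19174.0 Mb.
1 h 28 min = 88 min = 5280 s
Total bitrate budget: 19174.0 Mb / 5280 s = 3.631 Mbps.
Audio total: 160 + 640 + 128 = 928 kbps = 0.928 Mbps.
Video: 3.631 − 0.928 = 2.703 Mbps.

2.70 Mbps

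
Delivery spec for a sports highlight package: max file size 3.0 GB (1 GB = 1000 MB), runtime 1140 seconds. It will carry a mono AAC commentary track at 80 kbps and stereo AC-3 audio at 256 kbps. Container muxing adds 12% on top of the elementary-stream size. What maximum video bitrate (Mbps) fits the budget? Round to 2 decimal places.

Budget: 3.0 GB = 24000.0 Mb.
Stream payload after overhead: 24000.0 / 1.12 = 21428.6 Mb.
Total bitrate budget: 21428.6 Mb / 1140 s = 18.797 Mbps.
Audio total: 80 + 256 = 336 kbps = 0.336 Mbps.
Video: 18.797 − 0.336 = 18.461 Mbps.

18.46 Mbps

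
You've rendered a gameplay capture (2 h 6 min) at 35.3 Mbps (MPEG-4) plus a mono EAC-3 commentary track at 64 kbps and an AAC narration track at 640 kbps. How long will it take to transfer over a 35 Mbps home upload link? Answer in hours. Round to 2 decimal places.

2 h 6 min = 126 min = 7560 s
Audio total: 64 + 640 = 704 kbps = 0.704 Mbps.
Total bitrate: 36.004 Mbps.
File: 36.004 Mbps × 7560 s = 272190.2 Mb.
At 35 Mbps: 272190.2 / 35 = 7776.9 s ≈ 2.16 hours.

2.16 hours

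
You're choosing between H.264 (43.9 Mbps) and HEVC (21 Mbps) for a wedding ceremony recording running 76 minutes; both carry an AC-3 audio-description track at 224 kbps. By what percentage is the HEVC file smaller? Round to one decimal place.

76 min = 4560 s
Audio: 224 kbps = 0.224 Mbps.
H.264: 44.124 Mbps × 4560 s = 201205.4 Mb = 25.151 GB.
HEVC: 21.224 Mbps × 4560 s = 96781.4 Mb = 12.098 GB.
Reduction: (1 − 12.098/25.151) × 100 = 51.90%.

51.9%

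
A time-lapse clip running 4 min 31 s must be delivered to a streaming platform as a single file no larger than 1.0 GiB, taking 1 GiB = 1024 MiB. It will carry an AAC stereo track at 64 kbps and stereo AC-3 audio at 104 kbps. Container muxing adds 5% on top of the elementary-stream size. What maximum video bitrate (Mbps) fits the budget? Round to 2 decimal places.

Budget: 1.0 GiB = 8589.9 Mb.
Stream payload after overhead: 8589.9 / 1.05 = 8180.9 Mb.
4 min 31 s = 271 s
Total bitrate budget: 8180.9 Mb / 271 s = 30.188 Mbps.
Audio total: 64 + 104 = 168 kbps = 0.168 Mbps.
Video: 30.188 − 0.168 = 30.020 Mbps.

30.02 Mbps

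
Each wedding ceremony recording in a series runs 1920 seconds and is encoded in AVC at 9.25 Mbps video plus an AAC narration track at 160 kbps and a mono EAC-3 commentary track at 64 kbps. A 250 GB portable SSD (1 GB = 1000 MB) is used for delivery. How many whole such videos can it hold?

Audio total: 160 + 64 = 224 kbps = 0.224 Mbps.
Total bitrate: 9.474 Mbps.
Per item: 9.474 Mbps × 1920 s = 18,190 Mb = 2,274 MB.
Capacity: 250 GB = 2,000,000 Mb; 109.95 items → 109 complete.

109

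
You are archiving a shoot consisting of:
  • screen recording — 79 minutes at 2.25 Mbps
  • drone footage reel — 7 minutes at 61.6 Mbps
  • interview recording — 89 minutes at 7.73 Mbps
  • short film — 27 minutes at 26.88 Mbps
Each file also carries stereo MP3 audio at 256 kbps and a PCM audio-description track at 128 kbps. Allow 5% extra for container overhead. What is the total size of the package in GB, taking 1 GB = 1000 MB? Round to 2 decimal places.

Audio total: 256 + 128 = 384 kbps = 0.384 Mbps.
screen recording: 2.634 Mbps × 4740 s × 1.05 = 13109.4 Mb
drone footage reel: 61.984 Mbps × 420 s × 1.05 = 27334.9 Mb
interview recording: 8.114 Mbps × 5340 s × 1.05 = 45495.2 Mb
short film: 27.264 Mbps × 1620 s × 1.05 = 46376.1 Mb
Total: 132315.6 Mb = 16539.5 MB.
= 16.54 GB.

16.54 GB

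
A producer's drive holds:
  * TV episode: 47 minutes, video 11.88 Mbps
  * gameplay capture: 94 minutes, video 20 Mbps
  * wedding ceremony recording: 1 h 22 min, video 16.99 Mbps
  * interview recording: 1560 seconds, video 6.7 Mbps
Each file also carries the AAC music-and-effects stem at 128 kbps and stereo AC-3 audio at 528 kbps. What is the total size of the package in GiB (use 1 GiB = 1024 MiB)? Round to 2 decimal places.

29.12 GiB

Audio total: 128 + 528 = 656 kbps = 0.656 Mbps.
TV episode: 12.536 Mbps × 2820 s = 35351.5 Mb
gameplay capture: 20.656 Mbps × 5640 s = 116499.8 Mb
wedding ceremony recording: 17.646 Mbps × 4920 s = 86818.3 Mb
interview recording: 7.356 Mbps × 1560 s = 11475.4 Mb
Total: 250145.0 Mb = 31268.1 MB.
= 29.12 GiB.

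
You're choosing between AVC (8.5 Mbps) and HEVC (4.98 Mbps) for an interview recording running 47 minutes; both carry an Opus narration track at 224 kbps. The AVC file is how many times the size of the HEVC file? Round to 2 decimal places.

1.68

47 min = 2820 s
Audio: 224 kbps = 0.224 Mbps.
AVC: 8.724 Mbps × 2820 s = 24601.7 Mb = 3.075 GB.
HEVC: 5.204 Mbps × 2820 s = 14675.3 Mb = 1.834 GB.
Ratio: 3.075 / 1.834 = 1.676.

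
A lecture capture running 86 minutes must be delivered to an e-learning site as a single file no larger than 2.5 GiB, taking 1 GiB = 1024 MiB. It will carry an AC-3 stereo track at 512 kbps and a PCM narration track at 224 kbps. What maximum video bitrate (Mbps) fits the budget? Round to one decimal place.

Budget: 2.5 GiB = 21474.8 Mb.
86 min = 5160 s
Total bitrate budget: 21474.8 Mb / 5160 s = 4.162 Mbps.
Audio total: 512 + 224 = 736 kbps = 0.736 Mbps.
Video: 4.162 − 0.736 = 3.426 Mbps.

3.4 Mbps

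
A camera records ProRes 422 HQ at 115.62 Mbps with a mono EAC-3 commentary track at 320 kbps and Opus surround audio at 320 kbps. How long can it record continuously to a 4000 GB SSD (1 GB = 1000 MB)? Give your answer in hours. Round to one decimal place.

Audio total: 320 + 320 = 640 kbps = 0.640 Mbps.
Total bitrate: 115.62 + 0.640 = 116.260 Mbps.
Capacity: 4000 GB = 32,000,000 Mb.
Recording time: 32,000,000 / 116.260 = 275,245 s ≈ 76.5 hours.

76.5 hours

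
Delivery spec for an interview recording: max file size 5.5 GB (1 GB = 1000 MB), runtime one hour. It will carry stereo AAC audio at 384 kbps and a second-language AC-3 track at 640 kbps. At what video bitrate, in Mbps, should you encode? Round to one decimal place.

Budget: 5.5 GB = 44000.0 Mb.
1 h = 3600 s
Total bitrate budget: 44000.0 Mb / 3600 s = 12.222 Mbps.
Audio total: 384 + 640 = 1024 kbps = 1.024 Mbps.
Video: 12.222 − 1.024 = 11.198 Mbps.

11.2 Mbps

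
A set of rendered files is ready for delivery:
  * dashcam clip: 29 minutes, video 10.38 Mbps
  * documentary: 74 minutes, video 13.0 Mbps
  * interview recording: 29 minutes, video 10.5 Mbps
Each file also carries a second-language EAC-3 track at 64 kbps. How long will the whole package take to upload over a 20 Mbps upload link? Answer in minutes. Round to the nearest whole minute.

Audio: 64 kbps = 0.064 Mbps.
dashcam clip: 10.444 Mbps × 1740 s = 18172.6 Mb
documentary: 13.064 Mbps × 4440 s = 58004.2 Mb
interview recording: 10.564 Mbps × 1740 s = 18381.4 Mb
Total: 94558.1 Mb = 11819.8 MB.
At 20 Mbps: 94558.1 / 20 = 4728 s ≈ 78.8 minutes.

79 minutes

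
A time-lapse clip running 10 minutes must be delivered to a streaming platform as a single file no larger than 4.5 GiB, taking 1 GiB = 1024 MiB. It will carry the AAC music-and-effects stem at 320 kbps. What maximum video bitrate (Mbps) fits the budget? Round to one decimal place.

64.1 Mbps

Budget: 4.5 GiB = 38654.7 Mb.
10 min = 600 s
Total bitrate budget: 38654.7 Mb / 600 s = 64.425 Mbps.
Audio: 320 kbps = 0.320 Mbps.
Video: 64.425 − 0.320 = 64.105 Mbps.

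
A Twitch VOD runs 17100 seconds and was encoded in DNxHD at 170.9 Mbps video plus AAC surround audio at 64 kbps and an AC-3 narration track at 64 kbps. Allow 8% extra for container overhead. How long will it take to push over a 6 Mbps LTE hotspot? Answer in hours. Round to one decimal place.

146.2 hours

Audio total: 64 + 64 = 128 kbps = 0.128 Mbps.
Total bitrate: 171.028 Mbps.
File: 171.028 Mbps × 17100 s = 2924578.8 Mb.
With 8% container overhead: ×1.08. → 3158545.1 Mb.
At 6 Mbps: 3158545.1 / 6 = 526424.2 s ≈ 146 hours.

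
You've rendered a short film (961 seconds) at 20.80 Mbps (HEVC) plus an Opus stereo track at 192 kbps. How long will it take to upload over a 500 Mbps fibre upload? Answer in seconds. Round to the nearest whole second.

Audio: 192 kbps = 0.192 Mbps.
Total bitrate: 20.992 Mbps.
File: 20.992 Mbps × 961 s = 20173.3 Mb.
At 500 Mbps: 20173.3 / 500 = 40.3 s ≈ 40.3 seconds.

40 seconds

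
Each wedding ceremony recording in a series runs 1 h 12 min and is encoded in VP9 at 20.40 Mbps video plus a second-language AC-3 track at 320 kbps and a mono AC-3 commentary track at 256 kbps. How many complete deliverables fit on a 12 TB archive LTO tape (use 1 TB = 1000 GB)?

1 h 12 min = 72 min = 4320 s
Audio total: 320 + 256 = 576 kbps = 0.576 Mbps.
Total bitrate: 20.976 Mbps.
Per item: 20.976 Mbps × 4320 s = 90,616 Mb = 11,327 MB.
Capacity: 12 TB = 96,000,000 Mb; 1059.41 items → 1059 complete.

1059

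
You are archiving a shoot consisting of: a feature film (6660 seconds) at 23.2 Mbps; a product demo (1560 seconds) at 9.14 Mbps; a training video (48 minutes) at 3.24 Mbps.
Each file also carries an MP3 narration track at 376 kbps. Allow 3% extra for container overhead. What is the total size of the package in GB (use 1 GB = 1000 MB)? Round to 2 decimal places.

23.47 GB

Audio: 376 kbps = 0.376 Mbps.
feature film: 23.576 Mbps × 6660 s × 1.03 = 161726.6 Mb
product demo: 9.516 Mbps × 1560 s × 1.03 = 15290.3 Mb
training video: 3.616 Mbps × 2880 s × 1.03 = 10726.5 Mb
Total: 187743.5 Mb = 23467.9 MB.
= 23.47 GB.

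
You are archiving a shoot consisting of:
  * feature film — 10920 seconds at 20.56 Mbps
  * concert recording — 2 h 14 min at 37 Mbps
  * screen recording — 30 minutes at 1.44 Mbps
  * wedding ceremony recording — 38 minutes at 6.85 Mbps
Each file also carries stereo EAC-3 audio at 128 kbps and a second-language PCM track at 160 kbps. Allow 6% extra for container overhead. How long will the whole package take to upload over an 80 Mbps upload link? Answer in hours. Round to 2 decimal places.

2.01 hours

Audio total: 128 + 160 = 288 kbps = 0.288 Mbps.
feature film: 20.848 Mbps × 10920 s × 1.06 = 241319.8 Mb
concert recording: 37.288 Mbps × 8040 s × 1.06 = 317783.3 Mb
screen recording: 1.728 Mbps × 1800 s × 1.06 = 3297.0 Mb
wedding ceremony recording: 7.138 Mbps × 2280 s × 1.06 = 17251.1 Mb
Total: 579651.2 Mb = 72456.4 MB.
At 80 Mbps: 579651.2 / 80 = 7246 s ≈ 2.01 hours.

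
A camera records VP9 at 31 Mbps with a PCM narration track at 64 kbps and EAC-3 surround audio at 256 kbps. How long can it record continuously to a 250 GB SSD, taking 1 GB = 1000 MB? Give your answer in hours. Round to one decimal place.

17.7 hours

Audio total: 64 + 256 = 320 kbps = 0.320 Mbps.
Total bitrate: 31 + 0.320 = 31.320 Mbps.
Capacity: 250 GB = 2,000,000 Mb.
Recording time: 2,000,000 / 31.320 = 63,857 s ≈ 17.7 hours.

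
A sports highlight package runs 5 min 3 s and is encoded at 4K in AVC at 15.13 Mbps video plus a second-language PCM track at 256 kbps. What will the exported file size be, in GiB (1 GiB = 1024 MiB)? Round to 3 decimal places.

0.543 GiB

5 min 3 s = 303 s
Audio: 256 kbps = 0.256 Mbps.
Total bitrate: 15.13 + 0.256 = 15.386 Mbps.
Stream data: 15.386 Mbps × 303 s = 4662.0 Mb.
4,662 Mb = 582,744,750 bytes ÷ 1,073,741,824 = 0.5427 GiB.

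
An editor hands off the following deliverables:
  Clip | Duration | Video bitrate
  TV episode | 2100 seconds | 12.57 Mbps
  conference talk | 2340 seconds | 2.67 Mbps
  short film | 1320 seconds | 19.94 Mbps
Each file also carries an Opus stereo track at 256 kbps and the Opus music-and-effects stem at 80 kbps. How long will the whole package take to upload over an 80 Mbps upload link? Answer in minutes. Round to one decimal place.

Audio total: 256 + 80 = 336 kbps = 0.336 Mbps.
TV episode: 12.906 Mbps × 2100 s = 27102.6 Mb
conference talk: 3.006 Mbps × 2340 s = 7034.0 Mb
short film: 20.276 Mbps × 1320 s = 26764.3 Mb
Total: 60901.0 Mb = 7612.6 MB.
At 80 Mbps: 60901.0 / 80 = 761 s ≈ 12.7 minutes.

12.7 minutes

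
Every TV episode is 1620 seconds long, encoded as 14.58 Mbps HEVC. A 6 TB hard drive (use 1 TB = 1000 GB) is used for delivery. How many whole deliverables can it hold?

2032

Per item: 14.580 Mbps × 1620 s = 23,620 Mb = 2,952 MB.
Capacity: 6 TB = 48,000,000 Mb; 2032.21 items → 2032 complete.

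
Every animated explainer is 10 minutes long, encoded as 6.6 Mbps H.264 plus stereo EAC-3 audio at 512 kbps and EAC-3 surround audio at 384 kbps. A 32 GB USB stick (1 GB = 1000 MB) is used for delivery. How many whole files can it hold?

56

10 min = 600 s
Audio total: 512 + 384 = 896 kbps = 0.896 Mbps.
Total bitrate: 7.496 Mbps.
Per item: 7.496 Mbps × 600 s = 4,498 Mb = 562.2 MB.
Capacity: 32 GB = 256,000 Mb; 56.92 items → 56 complete.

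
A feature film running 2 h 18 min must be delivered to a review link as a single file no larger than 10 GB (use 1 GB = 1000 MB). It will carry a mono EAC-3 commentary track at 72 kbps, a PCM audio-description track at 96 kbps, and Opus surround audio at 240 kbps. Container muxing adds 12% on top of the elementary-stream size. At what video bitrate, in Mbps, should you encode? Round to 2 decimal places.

8.22 Mbps

Budget: 10 GB = 80000.0 Mb.
Stream payload after overhead: 80000.0 / 1.12 = 71428.6 Mb.
2 h 18 min = 138 min = 8280 s
Total bitrate budget: 71428.6 Mb / 8280 s = 8.627 Mbps.
Audio total: 72 + 96 + 240 = 408 kbps = 0.408 Mbps.
Video: 8.627 − 0.408 = 8.219 Mbps.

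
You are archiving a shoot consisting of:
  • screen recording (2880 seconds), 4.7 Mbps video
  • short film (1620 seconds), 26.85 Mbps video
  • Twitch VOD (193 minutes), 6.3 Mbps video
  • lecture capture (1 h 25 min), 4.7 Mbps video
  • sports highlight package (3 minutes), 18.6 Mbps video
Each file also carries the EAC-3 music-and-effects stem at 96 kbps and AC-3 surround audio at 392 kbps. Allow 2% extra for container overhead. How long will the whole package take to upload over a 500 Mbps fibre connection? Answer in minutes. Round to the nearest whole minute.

Audio total: 96 + 392 = 488 kbps = 0.488 Mbps.
screen recording: 5.188 Mbps × 2880 s × 1.02 = 15240.3 Mb
short film: 27.338 Mbps × 1620 s × 1.02 = 45173.3 Mb
Twitch VOD: 6.788 Mbps × 11580 s × 1.02 = 80177.1 Mb
lecture capture: 5.188 Mbps × 5100 s × 1.02 = 26988.0 Mb
sports highlight package: 19.088 Mbps × 180 s × 1.02 = 3504.6 Mb
Total: 171083.3 Mb = 21385.4 MB.
At 500 Mbps: 171083.3 / 500 = 342 s ≈ 5.7 minutes.

6 minutes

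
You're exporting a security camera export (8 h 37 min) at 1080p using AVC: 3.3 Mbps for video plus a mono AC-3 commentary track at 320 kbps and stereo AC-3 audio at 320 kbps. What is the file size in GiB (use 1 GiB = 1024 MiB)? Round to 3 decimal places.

14.228 GiB

8 h 37 min = 517 min = 31020 s
Audio total: 320 + 320 = 640 kbps = 0.640 Mbps.
Total bitrate: 3.3 + 0.640 = 3.940 Mbps.
Stream data: 3.940 Mbps × 31020 s = 122218.8 Mb.
122,219 Mb = 15,277,350,000 bytes ÷ 1,073,741,824 = 14.23 GiB.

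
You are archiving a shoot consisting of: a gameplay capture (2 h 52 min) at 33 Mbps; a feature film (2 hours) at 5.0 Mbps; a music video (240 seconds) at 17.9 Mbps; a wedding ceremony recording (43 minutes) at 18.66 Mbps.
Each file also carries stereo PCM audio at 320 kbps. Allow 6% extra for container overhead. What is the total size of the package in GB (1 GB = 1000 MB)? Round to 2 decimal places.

57.70 GB

Audio: 320 kbps = 0.320 Mbps.
gameplay capture: 33.320 Mbps × 10320 s × 1.06 = 364494.1 Mb
feature film: 5.320 Mbps × 7200 s × 1.06 = 40602.2 Mb
music video: 18.220 Mbps × 240 s × 1.06 = 4635.2 Mb
wedding ceremony recording: 18.980 Mbps × 2580 s × 1.06 = 51906.5 Mb
Total: 461638.1 Mb = 57704.8 MB.
= 57.70 GB.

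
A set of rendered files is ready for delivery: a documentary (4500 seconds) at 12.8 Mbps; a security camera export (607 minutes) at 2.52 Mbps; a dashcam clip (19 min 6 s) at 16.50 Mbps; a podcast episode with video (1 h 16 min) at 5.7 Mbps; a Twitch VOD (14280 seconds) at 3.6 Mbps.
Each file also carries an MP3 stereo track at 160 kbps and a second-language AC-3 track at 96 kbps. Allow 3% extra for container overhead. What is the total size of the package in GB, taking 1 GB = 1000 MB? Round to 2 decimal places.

Audio total: 160 + 96 = 256 kbps = 0.256 Mbps.
documentary: 13.056 Mbps × 4500 s × 1.03 = 60514.6 Mb
security camera export: 2.776 Mbps × 36420 s × 1.03 = 104135.0 Mb
dashcam clip: 16.756 Mbps × 1146 s × 1.03 = 19778.4 Mb
podcast episode with video: 5.956 Mbps × 4560 s × 1.03 = 27974.1 Mb
Twitch VOD: 3.856 Mbps × 14280 s × 1.03 = 56715.6 Mb
Total: 269117.7 Mb = 33639.7 MB.
= 33.64 GB.

33.64 GB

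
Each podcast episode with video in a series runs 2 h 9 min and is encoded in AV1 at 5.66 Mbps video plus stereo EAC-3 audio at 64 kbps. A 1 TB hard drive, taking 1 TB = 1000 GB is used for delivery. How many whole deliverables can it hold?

180

2 h 9 min = 129 min = 7740 s
Audio: 64 kbps = 0.064 Mbps.
Total bitrate: 5.724 Mbps.
Per item: 5.724 Mbps × 7740 s = 44,304 Mb = 5,538 MB.
Capacity: 1 TB = 8,000,000 Mb; 180.57 items → 180 complete.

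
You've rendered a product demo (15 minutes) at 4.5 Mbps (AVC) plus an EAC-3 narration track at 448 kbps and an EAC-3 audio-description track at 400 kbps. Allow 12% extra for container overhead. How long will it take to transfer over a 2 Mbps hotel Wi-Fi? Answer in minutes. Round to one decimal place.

15 min = 900 s
Audio total: 448 + 400 = 848 kbps = 0.848 Mbps.
Total bitrate: 5.348 Mbps.
File: 5.348 Mbps × 900 s = 4813.2 Mb.
With 12% container overhead: ×1.12. → 5390.8 Mb.
At 2 Mbps: 5390.8 / 2 = 2695.4 s ≈ 44.9 minutes.

44.9 minutes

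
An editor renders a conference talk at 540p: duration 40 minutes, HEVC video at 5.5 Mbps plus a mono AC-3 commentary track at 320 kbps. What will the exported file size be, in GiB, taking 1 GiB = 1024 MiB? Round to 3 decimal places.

1.626 GiB

40 min = 2400 s
Audio: 320 kbps = 0.320 Mbps.
Total bitrate: 5.5 + 0.320 = 5.820 Mbps.
Stream data: 5.820 Mbps × 2400 s = 13968.0 Mb.
13,968 Mb = 1,746,000,000 bytes ÷ 1,073,741,824 = 1.626 GiB.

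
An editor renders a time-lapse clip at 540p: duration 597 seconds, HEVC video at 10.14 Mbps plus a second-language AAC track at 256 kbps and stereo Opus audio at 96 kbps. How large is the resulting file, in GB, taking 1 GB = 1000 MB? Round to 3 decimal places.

0.783 GB

Audio total: 256 + 96 = 352 kbps = 0.352 Mbps.
Total bitrate: 10.14 + 0.352 = 10.492 Mbps.
Stream data: 10.492 Mbps × 597 s = 6263.7 Mb.
6,264 Mb ÷ 8 = 783.0 MB → 0.783 GB.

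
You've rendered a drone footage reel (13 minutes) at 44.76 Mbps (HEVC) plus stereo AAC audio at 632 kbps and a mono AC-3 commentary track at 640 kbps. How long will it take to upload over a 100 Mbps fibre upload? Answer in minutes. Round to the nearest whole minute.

6 minutes

13 min = 780 s
Audio total: 632 + 640 = 1272 kbps = 1.272 Mbps.
Total bitrate: 46.032 Mbps.
File: 46.032 Mbps × 780 s = 35905.0 Mb.
At 100 Mbps: 35905.0 / 100 = 359.0 s ≈ 5.98 minutes.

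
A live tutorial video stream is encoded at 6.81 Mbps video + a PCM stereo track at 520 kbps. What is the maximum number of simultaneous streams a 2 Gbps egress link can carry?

272

Audio: 520 kbps = 0.520 Mbps.
Per-viewer media rate: 7.330 Mbps.
2 Gbps = 2,000 Mbps; 2,000 / 7.330 = 272.85 → 272 viewers.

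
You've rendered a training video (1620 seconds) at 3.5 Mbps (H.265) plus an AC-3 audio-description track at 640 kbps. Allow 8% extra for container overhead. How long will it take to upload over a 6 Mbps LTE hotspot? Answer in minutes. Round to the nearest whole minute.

20 minutes

Audio: 640 kbps = 0.640 Mbps.
Total bitrate: 4.140 Mbps.
File: 4.140 Mbps × 1620 s = 6706.8 Mb.
With 8% container overhead: ×1.08. → 7243.3 Mb.
At 6 Mbps: 7243.3 / 6 = 1207.2 s ≈ 20.1 minutes.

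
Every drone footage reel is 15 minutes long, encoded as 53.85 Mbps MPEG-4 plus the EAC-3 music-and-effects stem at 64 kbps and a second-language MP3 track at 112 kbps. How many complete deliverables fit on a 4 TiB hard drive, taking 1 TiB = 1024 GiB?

15 min = 900 s
Audio total: 64 + 112 = 176 kbps = 0.176 Mbps.
Total bitrate: 54.026 Mbps.
Per item: 54.026 Mbps × 900 s = 48,623 Mb = 6,078 MB.
Capacity: 4 TiB = 35,184,372 Mb; 723.61 items → 723 complete.

723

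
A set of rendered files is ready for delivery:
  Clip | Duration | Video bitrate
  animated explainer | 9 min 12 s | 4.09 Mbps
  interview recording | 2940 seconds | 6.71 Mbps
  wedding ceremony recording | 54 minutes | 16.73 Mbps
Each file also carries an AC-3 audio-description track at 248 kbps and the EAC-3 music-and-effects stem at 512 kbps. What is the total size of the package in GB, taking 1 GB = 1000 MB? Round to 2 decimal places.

Audio total: 248 + 512 = 760 kbps = 0.760 Mbps.
animated explainer: 4.850 Mbps × 552 s = 2677.2 Mb
interview recording: 7.470 Mbps × 2940 s = 21961.8 Mb
wedding ceremony recording: 17.490 Mbps × 3240 s = 56667.6 Mb
Total: 81306.6 Mb = 10163.3 MB.
= 10.16 GB.

10.16 GB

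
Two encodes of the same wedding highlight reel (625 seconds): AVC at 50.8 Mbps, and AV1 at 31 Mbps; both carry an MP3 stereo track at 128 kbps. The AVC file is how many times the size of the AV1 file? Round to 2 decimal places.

1.64

Audio: 128 kbps = 0.128 Mbps.
AVC: 50.928 Mbps × 625 s = 31830.0 Mb = 3.979 GB.
AV1: 31.128 Mbps × 625 s = 19455.0 Mb = 2.432 GB.
Ratio: 3.979 / 2.432 = 1.636.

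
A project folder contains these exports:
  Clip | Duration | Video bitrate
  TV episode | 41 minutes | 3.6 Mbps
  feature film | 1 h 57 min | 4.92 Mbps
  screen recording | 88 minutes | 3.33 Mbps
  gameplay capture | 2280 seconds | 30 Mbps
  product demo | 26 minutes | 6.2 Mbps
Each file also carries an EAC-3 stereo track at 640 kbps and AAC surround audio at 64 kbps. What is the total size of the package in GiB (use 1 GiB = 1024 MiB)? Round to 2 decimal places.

Audio total: 640 + 64 = 704 kbps = 0.704 Mbps.
TV episode: 4.304 Mbps × 2460 s = 10587.8 Mb
feature film: 5.624 Mbps × 7020 s = 39480.5 Mb
screen recording: 4.034 Mbps × 5280 s = 21299.5 Mb
gameplay capture: 30.704 Mbps × 2280 s = 70005.1 Mb
product demo: 6.904 Mbps × 1560 s = 10770.2 Mb
Total: 152143.2 Mb = 19017.9 MB.
= 17.71 GiB.

17.71 GiB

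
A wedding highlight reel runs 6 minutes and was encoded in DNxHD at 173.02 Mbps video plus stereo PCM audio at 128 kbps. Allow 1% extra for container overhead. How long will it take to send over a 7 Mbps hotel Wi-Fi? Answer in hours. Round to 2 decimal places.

2.50 hours

6 min = 360 s
Audio: 128 kbps = 0.128 Mbps.
Total bitrate: 173.148 Mbps.
File: 173.148 Mbps × 360 s = 62333.3 Mb.
With 1% container overhead: ×1.01. → 62956.6 Mb.
At 7 Mbps: 62956.6 / 7 = 8993.8 s ≈ 2.5 hours.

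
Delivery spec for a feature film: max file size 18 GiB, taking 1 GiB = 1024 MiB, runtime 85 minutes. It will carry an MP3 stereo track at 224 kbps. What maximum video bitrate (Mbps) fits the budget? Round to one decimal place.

30.1 Mbps

Budget: 18 GiB = 154618.8 Mb.
85 min = 5100 s
Total bitrate budget: 154618.8 Mb / 5100 s = 30.317 Mbps.
Audio: 224 kbps = 0.224 Mbps.
Video: 30.317 − 0.224 = 30.093 Mbps.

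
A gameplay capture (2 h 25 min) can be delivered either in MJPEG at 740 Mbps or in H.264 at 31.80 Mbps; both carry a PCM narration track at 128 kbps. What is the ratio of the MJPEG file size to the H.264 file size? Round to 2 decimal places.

2 h 25 min = 145 min = 8700 s
Audio: 128 kbps = 0.128 Mbps.
MJPEG: 740.128 Mbps × 8700 s = 6439113.6 Mb = 804.889 GB.
H.264: 31.928 Mbps × 8700 s = 277773.6 Mb = 34.722 GB.
Ratio: 804.889 / 34.722 = 23.181.

23.18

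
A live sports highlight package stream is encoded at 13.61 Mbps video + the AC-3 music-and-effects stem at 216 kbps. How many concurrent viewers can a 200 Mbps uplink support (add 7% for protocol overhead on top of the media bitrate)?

13

Audio: 216 kbps = 0.216 Mbps.
Per-viewer media rate: 13.826 Mbps.
On the wire with 7% overhead: 14.794 Mbps.
200 Mbps = 200.0 Mbps; 200.0 / 14.794 = 13.52 → 13 viewers.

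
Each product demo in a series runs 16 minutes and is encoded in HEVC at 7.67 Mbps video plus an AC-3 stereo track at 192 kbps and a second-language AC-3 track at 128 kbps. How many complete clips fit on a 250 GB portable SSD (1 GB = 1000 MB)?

260

16 min = 960 s
Audio total: 192 + 128 = 320 kbps = 0.320 Mbps.
Total bitrate: 7.990 Mbps.
Per item: 7.990 Mbps × 960 s = 7,670 Mb = 958.8 MB.
Capacity: 250 GB = 2,000,000 Mb; 260.74 items → 260 complete.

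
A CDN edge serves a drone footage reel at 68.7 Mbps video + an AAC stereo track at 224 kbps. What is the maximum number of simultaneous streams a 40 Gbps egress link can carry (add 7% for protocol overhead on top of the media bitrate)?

Audio: 224 kbps = 0.224 Mbps.
Per-viewer media rate: 68.924 Mbps.
On the wire with 7% overhead: 73.749 Mbps.
40 Gbps = 40,000 Mbps; 40,000 / 73.749 = 542.38 → 542 viewers.

542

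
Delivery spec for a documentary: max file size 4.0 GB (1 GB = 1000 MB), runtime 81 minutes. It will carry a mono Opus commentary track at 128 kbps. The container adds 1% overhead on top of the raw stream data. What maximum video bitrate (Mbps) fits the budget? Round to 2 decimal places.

6.39 Mbps

Budget: 4.0 GB = 32000.0 Mb.
Stream payload after overhead: 32000.0 / 1.01 = 31683.2 Mb.
81 min = 4860 s
Total bitrate budget: 31683.2 Mb / 4860 s = 6.519 Mbps.
Audio: 128 kbps = 0.128 Mbps.
Video: 6.519 − 0.128 = 6.391 Mbps.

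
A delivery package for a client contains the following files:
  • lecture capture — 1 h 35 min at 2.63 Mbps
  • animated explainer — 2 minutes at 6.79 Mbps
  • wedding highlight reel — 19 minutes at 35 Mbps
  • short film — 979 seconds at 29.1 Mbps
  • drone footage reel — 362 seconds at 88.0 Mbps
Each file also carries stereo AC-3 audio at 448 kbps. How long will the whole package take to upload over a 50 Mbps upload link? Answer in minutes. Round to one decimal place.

39.9 minutes

Audio: 448 kbps = 0.448 Mbps.
lecture capture: 3.078 Mbps × 5700 s = 17544.6 Mb
animated explainer: 7.238 Mbps × 120 s = 868.6 Mb
wedding highlight reel: 35.448 Mbps × 1140 s = 40410.7 Mb
short film: 29.548 Mbps × 979 s = 28927.5 Mb
drone footage reel: 88.448 Mbps × 362 s = 32018.2 Mb
Total: 119769.5 Mb = 14971.2 MB.
At 50 Mbps: 119769.5 / 50 = 2395 s ≈ 39.9 minutes.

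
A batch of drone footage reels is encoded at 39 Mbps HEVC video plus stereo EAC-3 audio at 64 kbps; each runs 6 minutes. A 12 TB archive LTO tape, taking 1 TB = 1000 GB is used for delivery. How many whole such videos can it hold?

6826

6 min = 360 s
Audio: 64 kbps = 0.064 Mbps.
Total bitrate: 39.064 Mbps.
Per item: 39.064 Mbps × 360 s = 14,063 Mb = 1,758 MB.
Capacity: 12 TB = 96,000,000 Mb; 6826.40 items → 6826 complete.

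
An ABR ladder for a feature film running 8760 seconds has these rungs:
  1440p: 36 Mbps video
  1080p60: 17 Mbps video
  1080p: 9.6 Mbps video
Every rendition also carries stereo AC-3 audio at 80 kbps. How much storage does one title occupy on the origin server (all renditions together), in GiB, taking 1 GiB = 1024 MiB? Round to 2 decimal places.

64.08 GiB

Audio: 80 kbps = 0.080 Mbps.
Sum of rendition bitrates: (36+0.080) + (17+0.080) + (9.6+0.080) = 62.840 Mbps.
× 8760 s = 550,478 Mb = 68,810 MB = 64.08 GiB.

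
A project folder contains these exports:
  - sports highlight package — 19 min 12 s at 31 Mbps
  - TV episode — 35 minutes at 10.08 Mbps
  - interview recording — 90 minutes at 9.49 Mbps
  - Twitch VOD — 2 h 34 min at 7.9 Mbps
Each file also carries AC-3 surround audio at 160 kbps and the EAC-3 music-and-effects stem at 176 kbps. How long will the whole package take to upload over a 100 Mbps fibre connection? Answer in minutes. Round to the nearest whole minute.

Audio total: 160 + 176 = 336 kbps = 0.336 Mbps.
sports highlight package: 31.336 Mbps × 1152 s = 36099.1 Mb
TV episode: 10.416 Mbps × 2100 s = 21873.6 Mb
interview recording: 9.826 Mbps × 5400 s = 53060.4 Mb
Twitch VOD: 8.236 Mbps × 9240 s = 76100.6 Mb
Total: 187133.7 Mb = 23391.7 MB.
At 100 Mbps: 187133.7 / 100 = 1871 s ≈ 31.2 minutes.

31 minutes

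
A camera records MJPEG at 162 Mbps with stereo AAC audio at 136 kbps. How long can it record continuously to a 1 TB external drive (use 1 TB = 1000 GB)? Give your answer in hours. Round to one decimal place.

Audio: 136 kbps = 0.136 Mbps.
Total bitrate: 162 + 0.136 = 162.136 Mbps.
Capacity: 1 TB = 8,000,000 Mb.
Recording time: 8,000,000 / 162.136 = 49,341 s ≈ 13.7 hours.

13.7 hours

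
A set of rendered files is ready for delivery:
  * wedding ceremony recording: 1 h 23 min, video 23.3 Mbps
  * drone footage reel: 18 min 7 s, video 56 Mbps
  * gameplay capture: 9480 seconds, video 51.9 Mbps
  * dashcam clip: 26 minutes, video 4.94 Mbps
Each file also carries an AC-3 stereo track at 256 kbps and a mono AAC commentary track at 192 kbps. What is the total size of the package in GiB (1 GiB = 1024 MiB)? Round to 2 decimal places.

Audio total: 256 + 192 = 448 kbps = 0.448 Mbps.
wedding ceremony recording: 23.748 Mbps × 4980 s = 118265.0 Mb
drone footage reel: 56.448 Mbps × 1087 s = 61359.0 Mb
gameplay capture: 52.348 Mbps × 9480 s = 496259.0 Mb
dashcam clip: 5.388 Mbps × 1560 s = 8405.3 Mb
Total: 684288.3 Mb = 85536.0 MB.
= 79.66 GiB.

79.66 GiB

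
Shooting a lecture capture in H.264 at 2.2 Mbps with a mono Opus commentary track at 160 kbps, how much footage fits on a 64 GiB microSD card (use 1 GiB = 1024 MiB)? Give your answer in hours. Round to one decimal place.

64.7 hours

Audio: 160 kbps = 0.160 Mbps.
Total bitrate: 2.2 + 0.160 = 2.360 Mbps.
Capacity: 64 GiB = 549,756 Mb.
Recording time: 549,756 / 2.360 = 232,947 s ≈ 64.7 hours.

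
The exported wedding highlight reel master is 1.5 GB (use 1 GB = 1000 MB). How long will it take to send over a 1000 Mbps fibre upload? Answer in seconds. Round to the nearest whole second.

12 seconds

File: 1.5 GB = 12000.0 Mb.
At 1000 Mbps: 12000.0 / 1000 = 12.0 s ≈ 12 seconds.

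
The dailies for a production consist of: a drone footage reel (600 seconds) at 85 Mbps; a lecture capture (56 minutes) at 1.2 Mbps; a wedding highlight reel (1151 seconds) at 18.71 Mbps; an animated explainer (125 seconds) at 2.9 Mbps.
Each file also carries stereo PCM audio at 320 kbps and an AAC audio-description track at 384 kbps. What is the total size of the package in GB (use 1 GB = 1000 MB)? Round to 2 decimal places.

Audio total: 320 + 384 = 704 kbps = 0.704 Mbps.
drone footage reel: 85.704 Mbps × 600 s = 51422.4 Mb
lecture capture: 1.904 Mbps × 3360 s = 6397.4 Mb
wedding highlight reel: 19.414 Mbps × 1151 s = 22345.5 Mb
animated explainer: 3.604 Mbps × 125 s = 450.5 Mb
Total: 80615.9 Mb = 10077.0 MB.
= 10.08 GB.

10.08 GB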